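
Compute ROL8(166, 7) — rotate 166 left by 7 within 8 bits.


Rotate 0b10100110 left by 7 (8-bit) = 0b1010011 = 83

83


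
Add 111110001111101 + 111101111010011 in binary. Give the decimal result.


111110001111101 + 111101111010011 = 1111100001010000 = 63568

63568


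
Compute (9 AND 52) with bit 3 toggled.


Step 1: 9 & 52 = 0
Step 2: 0 ^ (1 << 3) = 0 ^ 8 = 8

8


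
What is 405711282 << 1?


0b11000001011101010100110110010 << 1 = 0b110000010111010101001101100100 = 811422564

811422564


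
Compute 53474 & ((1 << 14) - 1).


53474 & 16383 = 4322

4322


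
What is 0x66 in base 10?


66 hex = 102 decimal

102


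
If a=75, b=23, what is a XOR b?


75 ^ 23 = 92

92


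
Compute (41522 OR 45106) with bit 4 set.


Step 1: 41522 | 45106 = 45618
Step 2: 45618 | (1 << 4) = 45618 | 16 = 45618

45618


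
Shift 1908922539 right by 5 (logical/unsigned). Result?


0b1110001110001111101100010101011 >> 5 = 0b11100011100011111011000101 = 59653829

59653829


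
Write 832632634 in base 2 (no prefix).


832632634 = 110001101000001111011100111010 in binary

110001101000001111011100111010


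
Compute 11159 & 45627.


0b10101110010111 & 0b1011001000111011 = 0b10001000010011 = 8723

8723


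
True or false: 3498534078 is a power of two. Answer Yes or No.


0b11010000100001110110010010111110. Multiple bits set => No

No


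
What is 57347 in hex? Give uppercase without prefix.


57347 = E003 hex

E003


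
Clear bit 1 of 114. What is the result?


114 & ~(1 << 1) = 112

112


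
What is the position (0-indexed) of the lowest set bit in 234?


0b11101010. Lowest set bit at position 1

1


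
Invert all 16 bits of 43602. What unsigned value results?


43602 ^ 65535 = 21933

21933


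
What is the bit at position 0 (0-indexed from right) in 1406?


0b10101111110, position 0 = 0

0


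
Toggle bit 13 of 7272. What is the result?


7272 ^ (1 << 13) = 7272 ^ 8192 = 15464

15464


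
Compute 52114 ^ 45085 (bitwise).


0b1100101110010010 ^ 0b1011000000011101 = 0b111101110001111 = 31631

31631


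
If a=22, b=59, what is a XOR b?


22 ^ 59 = 45

45


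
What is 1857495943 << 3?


0b1101110101101110010001110000111 << 3 = 0b1101110101101110010001110000111000 = 14859967544

14859967544


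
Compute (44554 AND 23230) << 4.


Step 1: 44554 & 23230 = 2570
Step 2: 2570 << 4 = 41120

41120


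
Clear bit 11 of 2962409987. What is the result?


2962409987 & ~(1 << 11) = 2962407939

2962407939


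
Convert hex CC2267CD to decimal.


CC2267CD hex = 3424806861 decimal

3424806861


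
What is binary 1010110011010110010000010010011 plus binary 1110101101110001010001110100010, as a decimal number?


1010110011010110010000010010011 + 1110101101110001010001110100010 = 11001100001000111100010000110101 = 3424896053

3424896053


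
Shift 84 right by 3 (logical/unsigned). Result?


0b1010100 >> 3 = 0b1010 = 10

10


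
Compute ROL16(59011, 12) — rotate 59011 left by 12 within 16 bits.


Rotate 0b1110011010000011 left by 12 (16-bit) = 0b11111001101000 = 15976

15976


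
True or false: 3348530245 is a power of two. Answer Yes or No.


0b11000111100101101000010001000101. Multiple bits set => No

No


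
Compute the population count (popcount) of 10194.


0b10011111010010 has 8 set bits

8


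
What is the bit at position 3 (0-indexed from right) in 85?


0b1010101, position 3 = 0

0


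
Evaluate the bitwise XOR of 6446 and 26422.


0b1100100101110 ^ 0b110011100110110 = 0b111111000011000 = 32280

32280


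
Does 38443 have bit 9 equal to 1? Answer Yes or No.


0b1001011000101011, bit 9 = 1. Yes

Yes


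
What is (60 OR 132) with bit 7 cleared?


Step 1: 60 | 132 = 188
Step 2: 188 & ~(1 << 7) = 60

60


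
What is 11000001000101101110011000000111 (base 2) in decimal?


11000001000101101110011000000111 in decimal = 3239503367

3239503367


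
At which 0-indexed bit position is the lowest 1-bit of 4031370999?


0b11110000010010011101011011110111. Lowest set bit at position 0

0


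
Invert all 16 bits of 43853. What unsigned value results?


43853 ^ 65535 = 21682

21682


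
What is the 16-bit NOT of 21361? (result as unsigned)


~0b101001101110001 = 0b1010110010001110 = 44174 (16-bit unsigned)

44174


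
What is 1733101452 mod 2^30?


1733101452 & 1073741823 = 659359628

659359628


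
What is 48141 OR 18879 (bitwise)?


0b1011110000001101 | 0b100100110111111 = 0b1111110110111111 = 64959

64959


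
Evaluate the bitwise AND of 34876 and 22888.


0b1000100000111100 & 0b101100101101000 = 0b100000101000 = 2088

2088


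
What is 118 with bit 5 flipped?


118 ^ (1 << 5) = 118 ^ 32 = 86

86


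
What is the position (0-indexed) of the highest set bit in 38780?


0b1001011101111100. Highest set bit at position 15

15


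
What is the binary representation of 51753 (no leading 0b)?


51753 = 1100101000101001 in binary

1100101000101001


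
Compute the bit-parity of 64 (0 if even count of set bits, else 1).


0b1000000 has 1 ones => parity 1

1


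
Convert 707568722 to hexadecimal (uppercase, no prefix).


707568722 = 2A2CA452 hex

2A2CA452


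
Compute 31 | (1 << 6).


31 | (1 << 6) = 31 | 64 = 95

95


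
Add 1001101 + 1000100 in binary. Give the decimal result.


1001101 + 1000100 = 10010001 = 145

145


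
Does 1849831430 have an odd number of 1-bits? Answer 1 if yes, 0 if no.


0b1101110010000100011000000000110 has 11 ones => parity 1

1


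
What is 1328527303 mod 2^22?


1328527303 & 4194303 = 3127239

3127239


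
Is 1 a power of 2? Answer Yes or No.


0b1. Only one bit set => Yes

Yes


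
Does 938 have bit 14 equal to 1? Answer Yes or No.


0b1110101010, bit 14 = 0. No

No


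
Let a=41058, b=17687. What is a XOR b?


41058 ^ 17687 = 58741

58741


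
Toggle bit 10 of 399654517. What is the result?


399654517 ^ (1 << 10) = 399654517 ^ 1024 = 399653493

399653493


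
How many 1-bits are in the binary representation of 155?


0b10011011 has 5 set bits

5


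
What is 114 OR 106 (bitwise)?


0b1110010 | 0b1101010 = 0b1111010 = 122

122


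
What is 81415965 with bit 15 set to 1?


81415965 | (1 << 15) = 81415965 | 32768 = 81448733

81448733


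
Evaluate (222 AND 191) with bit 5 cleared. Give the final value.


Step 1: 222 & 191 = 158
Step 2: 158 & ~(1 << 5) = 158

158


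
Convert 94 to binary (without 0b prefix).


94 = 1011110 in binary

1011110


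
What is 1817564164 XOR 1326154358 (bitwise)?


0b1101100010101011101010000000100 ^ 0b1001111000010111000001001110110 = 0b100011010111100101011001110010 = 593385074

593385074


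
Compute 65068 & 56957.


0b1111111000101100 & 0b1101111001111101 = 0b1101111000101100 = 56876

56876


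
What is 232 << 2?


0b11101000 << 2 = 0b1110100000 = 928

928


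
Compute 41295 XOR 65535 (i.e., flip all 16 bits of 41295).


41295 ^ 65535 = 24240

24240


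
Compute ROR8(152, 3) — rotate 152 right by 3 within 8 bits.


Rotate 0b10011000 right by 3 (8-bit) = 0b10011 = 19

19


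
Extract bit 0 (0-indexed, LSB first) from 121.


0b1111001, position 0 = 1

1


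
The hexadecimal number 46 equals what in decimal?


46 hex = 70 decimal

70


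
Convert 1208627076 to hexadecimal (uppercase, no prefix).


1208627076 = 480A2F84 hex

480A2F84


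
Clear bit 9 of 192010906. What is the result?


192010906 & ~(1 << 9) = 192010394

192010394


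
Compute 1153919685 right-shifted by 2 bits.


0b1000100110001110110101011000101 >> 2 = 0b10001001100011101101010110001 = 288479921

288479921


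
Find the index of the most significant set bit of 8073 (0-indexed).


0b1111110001001. Highest set bit at position 12

12


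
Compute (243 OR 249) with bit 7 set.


Step 1: 243 | 249 = 251
Step 2: 251 | (1 << 7) = 251 | 128 = 251

251


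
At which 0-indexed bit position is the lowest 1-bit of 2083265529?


0b1111100001011000001101111111001. Lowest set bit at position 0

0


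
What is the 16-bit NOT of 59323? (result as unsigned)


~0b1110011110111011 = 0b1100001000100 = 6212 (16-bit unsigned)

6212


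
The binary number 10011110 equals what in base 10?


10011110 in decimal = 158

158


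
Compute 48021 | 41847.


0b1011101110010101 | 0b1010001101110111 = 0b1011101111110111 = 48119

48119


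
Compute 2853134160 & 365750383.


0b10101010000011110101111101010000 & 0b10101110011001110100001101111 = 0b11000100100001000000 = 804928

804928


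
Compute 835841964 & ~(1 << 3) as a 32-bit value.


835841964 & ~(1 << 3) = 835841956

835841956


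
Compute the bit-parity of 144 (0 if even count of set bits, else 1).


0b10010000 has 2 ones => parity 0

0


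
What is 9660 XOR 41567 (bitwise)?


0b10010110111100 ^ 0b1010001001011111 = 0b1000011111100011 = 34787

34787


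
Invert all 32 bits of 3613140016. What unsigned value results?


3613140016 ^ 4294967295 = 681827279

681827279


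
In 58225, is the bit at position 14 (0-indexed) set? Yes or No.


0b1110001101110001, bit 14 = 1. Yes

Yes


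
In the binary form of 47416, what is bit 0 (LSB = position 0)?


0b1011100100111000, position 0 = 0

0


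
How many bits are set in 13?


0b1101 has 3 set bits

3


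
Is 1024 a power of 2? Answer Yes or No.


0b10000000000. Only one bit set => Yes

Yes


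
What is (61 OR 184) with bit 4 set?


Step 1: 61 | 184 = 189
Step 2: 189 | (1 << 4) = 189 | 16 = 189

189


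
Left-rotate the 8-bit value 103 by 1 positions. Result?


Rotate 0b1100111 left by 1 (8-bit) = 0b11001110 = 206

206


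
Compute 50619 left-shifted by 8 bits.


0b1100010110111011 << 8 = 0b110001011011101100000000 = 12958464

12958464


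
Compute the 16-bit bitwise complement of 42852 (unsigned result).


~0b1010011101100100 = 0b101100010011011 = 22683 (16-bit unsigned)

22683


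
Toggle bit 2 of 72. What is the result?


72 ^ (1 << 2) = 72 ^ 4 = 76

76


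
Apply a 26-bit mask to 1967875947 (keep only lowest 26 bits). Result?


1967875947 & 67108863 = 21718891

21718891


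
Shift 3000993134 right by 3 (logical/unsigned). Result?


0b10110010110111111000010101101110 >> 3 = 0b10110010110111111000010101101 = 375124141

375124141


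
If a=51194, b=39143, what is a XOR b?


51194 ^ 39143 = 24349

24349


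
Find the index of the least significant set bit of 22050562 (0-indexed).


0b1010100000111011100000010. Lowest set bit at position 1

1


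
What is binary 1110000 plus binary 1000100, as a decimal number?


1110000 + 1000100 = 10110100 = 180

180


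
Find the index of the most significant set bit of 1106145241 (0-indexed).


0b1000001111011100110111111011001. Highest set bit at position 30

30


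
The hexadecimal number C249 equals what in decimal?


C249 hex = 49737 decimal

49737


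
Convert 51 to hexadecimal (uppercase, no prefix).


51 = 33 hex

33


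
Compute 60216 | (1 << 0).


60216 | (1 << 0) = 60216 | 1 = 60217

60217


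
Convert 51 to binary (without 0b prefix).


51 = 110011 in binary

110011


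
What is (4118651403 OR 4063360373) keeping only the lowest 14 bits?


Step 1: 4118651403 | 4063360373 = 4152227711
Step 2: 4152227711 & 16383 = 14207

14207


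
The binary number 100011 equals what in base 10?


100011 in decimal = 35

35


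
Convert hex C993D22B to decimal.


C993D22B hex = 3381908011 decimal

3381908011


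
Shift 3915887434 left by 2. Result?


0b11101001011001111011001101001010 << 2 = 0b1110100101100111101100110100101000 = 15663549736

15663549736


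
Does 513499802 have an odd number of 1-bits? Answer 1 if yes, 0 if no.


0b11110100110110110001010011010 has 16 ones => parity 0

0


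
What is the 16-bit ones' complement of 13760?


13760 ^ 65535 = 51775

51775


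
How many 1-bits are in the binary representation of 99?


0b1100011 has 4 set bits

4


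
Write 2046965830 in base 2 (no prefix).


2046965830 = 1111010000000100011100001000110 in binary

1111010000000100011100001000110


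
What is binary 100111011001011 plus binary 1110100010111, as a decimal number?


100111011001011 + 1110100010111 = 110101111100010 = 27618

27618


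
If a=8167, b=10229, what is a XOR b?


8167 ^ 10229 = 14354

14354


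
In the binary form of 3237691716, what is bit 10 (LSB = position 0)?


0b11000000111110110100000101000100, position 10 = 0

0


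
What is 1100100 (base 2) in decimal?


1100100 in decimal = 100

100


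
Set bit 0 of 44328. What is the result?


44328 | (1 << 0) = 44328 | 1 = 44329

44329


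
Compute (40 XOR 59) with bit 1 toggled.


Step 1: 40 ^ 59 = 19
Step 2: 19 ^ (1 << 1) = 19 ^ 2 = 17

17


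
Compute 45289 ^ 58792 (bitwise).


0b1011000011101001 ^ 0b1110010110101000 = 0b101010101000001 = 21825

21825


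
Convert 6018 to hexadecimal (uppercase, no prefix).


6018 = 1782 hex

1782


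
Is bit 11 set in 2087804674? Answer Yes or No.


0b1111100011100010101111100000010, bit 11 = 1. Yes

Yes


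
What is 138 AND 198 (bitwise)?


0b10001010 & 0b11000110 = 0b10000010 = 130

130


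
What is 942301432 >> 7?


0b111000001010100110000011111000 >> 7 = 0b11100000101010011000001 = 7361729

7361729


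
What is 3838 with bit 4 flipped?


3838 ^ (1 << 4) = 3838 ^ 16 = 3822

3822


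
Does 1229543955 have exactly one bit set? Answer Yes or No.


0b1001001010010010101101000010011. Multiple bits set => No

No


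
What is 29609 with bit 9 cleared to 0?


29609 & ~(1 << 9) = 29097

29097


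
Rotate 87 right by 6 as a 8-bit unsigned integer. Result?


Rotate 0b1010111 right by 6 (8-bit) = 0b1011101 = 93

93


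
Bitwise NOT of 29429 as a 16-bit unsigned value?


~0b111001011110101 = 0b1000110100001010 = 36106 (16-bit unsigned)

36106


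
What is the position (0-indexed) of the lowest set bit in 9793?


0b10011001000001. Lowest set bit at position 0

0


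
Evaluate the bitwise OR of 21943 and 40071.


0b101010110110111 | 0b1001110010000111 = 0b1101110110110111 = 56759

56759


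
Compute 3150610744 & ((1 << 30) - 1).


3150610744 & 1073741823 = 1003127096

1003127096


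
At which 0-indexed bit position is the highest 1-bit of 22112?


0b101011001100000. Highest set bit at position 14

14


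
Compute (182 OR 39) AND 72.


Step 1: 182 | 39 = 183
Step 2: 183 & 72 = 0

0


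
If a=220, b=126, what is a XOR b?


220 ^ 126 = 162

162


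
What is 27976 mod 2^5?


27976 & 31 = 8

8


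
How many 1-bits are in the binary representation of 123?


0b1111011 has 6 set bits

6


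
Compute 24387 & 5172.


0b101111101000011 & 0b1010000110100 = 0b1010000000000 = 5120

5120


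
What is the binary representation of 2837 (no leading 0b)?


2837 = 101100010101 in binary

101100010101


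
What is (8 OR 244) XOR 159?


Step 1: 8 | 244 = 252
Step 2: 252 ^ 159 = 99

99


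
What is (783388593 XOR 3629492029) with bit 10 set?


Step 1: 783388593 ^ 3629492029 = 4142147724
Step 2: 4142147724 | (1 << 10) = 4142147724 | 1024 = 4142148748

4142148748


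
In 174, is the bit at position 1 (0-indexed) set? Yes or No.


0b10101110, bit 1 = 1. Yes

Yes


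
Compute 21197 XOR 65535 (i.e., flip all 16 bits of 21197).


21197 ^ 65535 = 44338

44338


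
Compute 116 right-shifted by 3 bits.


0b1110100 >> 3 = 0b1110 = 14

14


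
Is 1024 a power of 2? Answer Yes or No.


0b10000000000. Only one bit set => Yes

Yes


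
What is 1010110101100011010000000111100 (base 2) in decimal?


1010110101100011010000000111100 in decimal = 1454481468

1454481468


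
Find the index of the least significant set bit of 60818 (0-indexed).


0b1110110110010010. Lowest set bit at position 1

1


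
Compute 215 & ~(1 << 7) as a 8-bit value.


215 & ~(1 << 7) = 87

87


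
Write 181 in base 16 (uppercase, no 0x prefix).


181 = B5 hex

B5


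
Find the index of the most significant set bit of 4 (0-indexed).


0b100. Highest set bit at position 2

2


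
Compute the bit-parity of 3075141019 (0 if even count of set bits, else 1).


0b10110111010010101110110110011011 has 20 ones => parity 0

0


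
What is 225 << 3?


0b11100001 << 3 = 0b11100001000 = 1800

1800


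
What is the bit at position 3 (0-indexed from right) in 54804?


0b1101011000010100, position 3 = 0

0


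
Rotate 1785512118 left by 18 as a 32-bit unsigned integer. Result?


Rotate 0b1101010011011001100000010110110 left by 18 (32-bit) = 0b10110110011010100110110011 = 47819187

47819187


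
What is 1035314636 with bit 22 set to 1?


1035314636 | (1 << 22) = 1035314636 | 4194304 = 1039508940

1039508940


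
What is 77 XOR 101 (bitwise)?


0b1001101 ^ 0b1100101 = 0b101000 = 40

40


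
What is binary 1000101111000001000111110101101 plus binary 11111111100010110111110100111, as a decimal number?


1000101111000001000111110101101 + 11111111100010110111110100111 = 1100101110100011111111101010100 = 1708261204

1708261204


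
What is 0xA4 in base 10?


A4 hex = 164 decimal

164


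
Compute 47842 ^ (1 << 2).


47842 ^ (1 << 2) = 47842 ^ 4 = 47846

47846


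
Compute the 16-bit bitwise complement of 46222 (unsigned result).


~0b1011010010001110 = 0b100101101110001 = 19313 (16-bit unsigned)

19313


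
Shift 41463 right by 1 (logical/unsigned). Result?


0b1010000111110111 >> 1 = 0b101000011111011 = 20731

20731


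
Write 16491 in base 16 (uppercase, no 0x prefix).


16491 = 406B hex

406B


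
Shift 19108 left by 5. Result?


0b100101010100100 << 5 = 0b10010101010010000000 = 611456

611456


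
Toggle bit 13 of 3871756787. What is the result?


3871756787 ^ (1 << 13) = 3871756787 ^ 8192 = 3871764979

3871764979


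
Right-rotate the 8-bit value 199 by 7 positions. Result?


Rotate 0b11000111 right by 7 (8-bit) = 0b10001111 = 143

143


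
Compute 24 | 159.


0b11000 | 0b10011111 = 0b10011111 = 159

159


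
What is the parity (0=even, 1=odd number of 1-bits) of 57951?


0b1110001001011111 has 10 ones => parity 0

0


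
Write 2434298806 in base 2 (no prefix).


2434298806 = 10010001000110000111001110110110 in binary

10010001000110000111001110110110


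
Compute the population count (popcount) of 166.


0b10100110 has 4 set bits

4


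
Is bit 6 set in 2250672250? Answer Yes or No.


0b10000110001001101000100001111010, bit 6 = 1. Yes

Yes


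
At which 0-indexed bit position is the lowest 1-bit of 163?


0b10100011. Lowest set bit at position 0

0


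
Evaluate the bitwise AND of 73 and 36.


0b1001001 & 0b100100 = 0b0 = 0

0


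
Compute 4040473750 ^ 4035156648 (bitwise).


0b11110000110101001011110010010110 ^ 0b11110000100000111001101010101000 = 0b10101110010011000111110 = 5711422

5711422


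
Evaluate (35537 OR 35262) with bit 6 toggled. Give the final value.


Step 1: 35537 | 35262 = 35839
Step 2: 35839 ^ (1 << 6) = 35839 ^ 64 = 35775

35775


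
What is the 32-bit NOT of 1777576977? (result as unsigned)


~0b1101001111100111010110000010001 = 0b10010110000011000101001111101110 = 2517390318 (32-bit unsigned)

2517390318


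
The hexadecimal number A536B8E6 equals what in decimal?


A536B8E6 hex = 2771826918 decimal

2771826918


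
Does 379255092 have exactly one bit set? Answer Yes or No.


0b10110100110101111100100110100. Multiple bits set => No

No


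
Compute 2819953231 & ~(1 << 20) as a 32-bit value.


2819953231 & ~(1 << 20) = 2818904655

2818904655


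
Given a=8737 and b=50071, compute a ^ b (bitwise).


8737 ^ 50071 = 57782

57782


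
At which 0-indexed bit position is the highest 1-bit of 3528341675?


0b11010010010011100011100010101011. Highest set bit at position 31

31


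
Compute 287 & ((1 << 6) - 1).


287 & 63 = 31

31


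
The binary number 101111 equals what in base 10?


101111 in decimal = 47

47


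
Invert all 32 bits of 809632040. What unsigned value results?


809632040 ^ 4294967295 = 3485335255

3485335255


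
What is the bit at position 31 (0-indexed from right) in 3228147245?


0b11000000011010011001111000101101, position 31 = 1

1


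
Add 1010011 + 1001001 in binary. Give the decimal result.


1010011 + 1001001 = 10011100 = 156

156


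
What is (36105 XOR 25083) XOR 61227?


Step 1: 36105 ^ 25083 = 60658
Step 2: 60658 ^ 61227 = 985

985


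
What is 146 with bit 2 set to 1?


146 | (1 << 2) = 146 | 4 = 150

150


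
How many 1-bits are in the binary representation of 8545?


0b10000101100001 has 5 set bits

5


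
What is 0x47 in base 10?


47 hex = 71 decimal

71


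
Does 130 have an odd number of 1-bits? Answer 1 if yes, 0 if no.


0b10000010 has 2 ones => parity 0

0


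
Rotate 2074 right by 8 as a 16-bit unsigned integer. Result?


Rotate 0b100000011010 right by 8 (16-bit) = 0b1101000001000 = 6664

6664


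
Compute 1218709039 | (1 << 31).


1218709039 | (1 << 31) = 1218709039 | 2147483648 = 3366192687

3366192687


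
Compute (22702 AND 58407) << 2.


Step 1: 22702 & 58407 = 16422
Step 2: 16422 << 2 = 65688

65688


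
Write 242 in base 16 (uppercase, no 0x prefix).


242 = F2 hex

F2


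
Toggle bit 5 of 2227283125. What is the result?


2227283125 ^ (1 << 5) = 2227283125 ^ 32 = 2227283093

2227283093


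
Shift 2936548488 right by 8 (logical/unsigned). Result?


0b10101111000010000010110010001000 >> 8 = 0b101011110000100000101100 = 11470892

11470892


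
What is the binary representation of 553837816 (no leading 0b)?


553837816 = 100001000000101110010011111000 in binary

100001000000101110010011111000


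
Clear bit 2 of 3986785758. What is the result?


3986785758 & ~(1 << 2) = 3986785754

3986785754


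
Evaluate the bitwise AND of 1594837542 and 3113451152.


0b1011111000011110100101000100110 & 0b10111001100100110111111010010000 = 0b11001000000110100101000000000 = 419645952

419645952


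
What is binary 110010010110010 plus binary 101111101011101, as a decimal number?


110010010110010 + 101111101011101 = 1100010000001111 = 50191

50191


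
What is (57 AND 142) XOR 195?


Step 1: 57 & 142 = 8
Step 2: 8 ^ 195 = 203

203


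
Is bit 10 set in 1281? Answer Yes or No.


0b10100000001, bit 10 = 1. Yes

Yes


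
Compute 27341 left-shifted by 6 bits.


0b110101011001101 << 6 = 0b110101011001101000000 = 1749824

1749824


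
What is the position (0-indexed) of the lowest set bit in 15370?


0b11110000001010. Lowest set bit at position 1

1


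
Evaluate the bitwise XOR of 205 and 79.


0b11001101 ^ 0b1001111 = 0b10000010 = 130

130


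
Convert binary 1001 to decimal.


1001 in decimal = 9

9


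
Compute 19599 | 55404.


0b100110010001111 | 0b1101100001101100 = 0b1101110011101111 = 56559

56559


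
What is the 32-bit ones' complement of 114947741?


114947741 ^ 4294967295 = 4180019554

4180019554


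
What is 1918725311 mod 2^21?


1918725311 & 2097151 = 1928383

1928383


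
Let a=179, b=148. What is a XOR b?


179 ^ 148 = 39

39


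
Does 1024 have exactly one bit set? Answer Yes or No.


0b10000000000. Only one bit set => Yes

Yes


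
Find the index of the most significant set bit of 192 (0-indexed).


0b11000000. Highest set bit at position 7

7


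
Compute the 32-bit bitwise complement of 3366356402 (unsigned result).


~0b11001000101001101000010110110010 = 0b110111010110010111101001001101 = 928610893 (32-bit unsigned)

928610893


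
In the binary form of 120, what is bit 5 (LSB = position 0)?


0b1111000, position 5 = 1

1


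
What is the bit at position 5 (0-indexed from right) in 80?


0b1010000, position 5 = 0

0


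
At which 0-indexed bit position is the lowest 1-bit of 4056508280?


0b11110001110010010110011101111000. Lowest set bit at position 3

3


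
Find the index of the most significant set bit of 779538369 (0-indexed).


0b101110011101101100111111000001. Highest set bit at position 29

29


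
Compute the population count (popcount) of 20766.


0b101000100011110 has 7 set bits

7


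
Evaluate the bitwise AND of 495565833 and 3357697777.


0b11101100010011011110000001001 & 0b11001000001000100110011011110001 = 0b1000000000000010010000000001 = 134226945

134226945


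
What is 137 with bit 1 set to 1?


137 | (1 << 1) = 137 | 2 = 139

139


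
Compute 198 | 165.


0b11000110 | 0b10100101 = 0b11100111 = 231

231


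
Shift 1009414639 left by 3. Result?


0b111100001010100111000111101111 << 3 = 0b111100001010100111000111101111000 = 8075317112

8075317112


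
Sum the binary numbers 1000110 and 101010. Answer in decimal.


1000110 + 101010 = 1110000 = 112

112


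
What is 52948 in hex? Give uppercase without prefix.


52948 = CED4 hex

CED4


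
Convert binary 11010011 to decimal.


11010011 in decimal = 211

211


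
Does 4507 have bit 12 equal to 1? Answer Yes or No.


0b1000110011011, bit 12 = 1. Yes

Yes


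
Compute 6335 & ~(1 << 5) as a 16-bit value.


6335 & ~(1 << 5) = 6303

6303


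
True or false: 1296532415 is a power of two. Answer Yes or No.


0b1001101010001111000001110111111. Multiple bits set => No

No


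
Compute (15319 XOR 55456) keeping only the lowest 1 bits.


Step 1: 15319 ^ 55456 = 58231
Step 2: 58231 & 1 = 1

1


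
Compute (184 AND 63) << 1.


Step 1: 184 & 63 = 56
Step 2: 56 << 1 = 112

112


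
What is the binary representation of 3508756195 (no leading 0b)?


3508756195 = 11010001001000110101111011100011 in binary

11010001001000110101111011100011


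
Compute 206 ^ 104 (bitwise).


0b11001110 ^ 0b1101000 = 0b10100110 = 166

166


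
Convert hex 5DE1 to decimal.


5DE1 hex = 24033 decimal

24033


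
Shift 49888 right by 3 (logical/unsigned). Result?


0b1100001011100000 >> 3 = 0b1100001011100 = 6236

6236


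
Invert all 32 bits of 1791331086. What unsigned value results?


1791331086 ^ 4294967295 = 2503636209

2503636209


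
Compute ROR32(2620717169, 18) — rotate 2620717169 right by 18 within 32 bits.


Rotate 0b10011100001101001111100001110001 right by 18 (32-bit) = 0b111110000111000110011100001101 = 1042048781

1042048781


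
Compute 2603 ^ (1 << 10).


2603 ^ (1 << 10) = 2603 ^ 1024 = 3627

3627


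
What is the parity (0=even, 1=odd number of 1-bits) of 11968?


0b10111011000000 has 6 ones => parity 0

0


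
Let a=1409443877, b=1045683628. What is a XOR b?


1409443877 ^ 1045683628 = 1783739785

1783739785


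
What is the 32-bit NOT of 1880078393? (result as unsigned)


~0b1110000000011111011100000111001 = 0b10001111111100000100011111000110 = 2414888902 (32-bit unsigned)

2414888902


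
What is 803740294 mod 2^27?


803740294 & 134217727 = 132651654

132651654


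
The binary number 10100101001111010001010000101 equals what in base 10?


10100101001111010001010000101 in decimal = 346530437

346530437


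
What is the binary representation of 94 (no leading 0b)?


94 = 1011110 in binary

1011110


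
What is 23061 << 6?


0b101101000010101 << 6 = 0b101101000010101000000 = 1475904

1475904


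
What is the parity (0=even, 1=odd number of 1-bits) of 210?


0b11010010 has 4 ones => parity 0

0


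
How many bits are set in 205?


0b11001101 has 5 set bits

5


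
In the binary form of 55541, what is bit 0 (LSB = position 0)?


0b1101100011110101, position 0 = 1

1


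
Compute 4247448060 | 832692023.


0b11111101001010101110100111111100 | 0b110001101000011101111100110111 = 0b11111101101010111111111111111111 = 4255907839

4255907839


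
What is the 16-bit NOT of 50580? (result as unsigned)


~0b1100010110010100 = 0b11101001101011 = 14955 (16-bit unsigned)

14955


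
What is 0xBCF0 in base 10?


BCF0 hex = 48368 decimal

48368


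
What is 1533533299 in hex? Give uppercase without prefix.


1533533299 = 5B67DC73 hex

5B67DC73


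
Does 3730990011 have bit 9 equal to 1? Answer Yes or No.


0b11011110011000100110001110111011, bit 9 = 1. Yes

Yes


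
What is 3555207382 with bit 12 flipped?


3555207382 ^ (1 << 12) = 3555207382 ^ 4096 = 3555211478

3555211478


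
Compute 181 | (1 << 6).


181 | (1 << 6) = 181 | 64 = 245

245


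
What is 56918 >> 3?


0b1101111001010110 >> 3 = 0b1101111001010 = 7114

7114


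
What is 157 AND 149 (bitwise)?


0b10011101 & 0b10010101 = 0b10010101 = 149

149


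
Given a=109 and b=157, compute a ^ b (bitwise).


109 ^ 157 = 240

240


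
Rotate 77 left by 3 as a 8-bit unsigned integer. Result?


Rotate 0b1001101 left by 3 (8-bit) = 0b1101010 = 106

106


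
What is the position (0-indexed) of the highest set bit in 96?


0b1100000. Highest set bit at position 6

6


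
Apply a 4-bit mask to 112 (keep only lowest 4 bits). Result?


112 & 15 = 0

0


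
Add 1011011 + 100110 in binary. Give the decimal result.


1011011 + 100110 = 10000001 = 129

129


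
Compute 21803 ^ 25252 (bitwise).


0b101010100101011 ^ 0b110001010100100 = 0b11011110001111 = 14223

14223


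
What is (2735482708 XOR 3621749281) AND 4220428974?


Step 1: 2735482708 ^ 3621749281 = 1960027509
Step 2: 1960027509 & 4220428974 = 1887608868

1887608868


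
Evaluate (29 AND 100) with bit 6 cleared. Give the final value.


Step 1: 29 & 100 = 4
Step 2: 4 & ~(1 << 6) = 4

4


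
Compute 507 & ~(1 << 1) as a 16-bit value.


507 & ~(1 << 1) = 505

505


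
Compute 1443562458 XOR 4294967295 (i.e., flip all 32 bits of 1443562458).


1443562458 ^ 4294967295 = 2851404837

2851404837


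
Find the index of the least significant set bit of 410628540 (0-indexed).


0b11000011110011011000110111100. Lowest set bit at position 2

2


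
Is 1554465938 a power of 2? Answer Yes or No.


0b1011100101001110100010010010010. Multiple bits set => No

No


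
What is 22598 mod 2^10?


22598 & 1023 = 70

70


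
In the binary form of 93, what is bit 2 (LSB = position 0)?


0b1011101, position 2 = 1

1


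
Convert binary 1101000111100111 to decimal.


1101000111100111 in decimal = 53735

53735


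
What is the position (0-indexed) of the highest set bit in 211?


0b11010011. Highest set bit at position 7

7


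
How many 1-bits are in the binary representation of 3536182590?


0b11010010110001011101110100111110 has 19 set bits

19


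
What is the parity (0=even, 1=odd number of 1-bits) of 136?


0b10001000 has 2 ones => parity 0

0


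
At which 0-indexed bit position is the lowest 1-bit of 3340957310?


0b11000111001000101111011001111110. Lowest set bit at position 1

1


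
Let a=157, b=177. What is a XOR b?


157 ^ 177 = 44

44


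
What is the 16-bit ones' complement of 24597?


24597 ^ 65535 = 40938

40938


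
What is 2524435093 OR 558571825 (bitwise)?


0b10010110011101111101001010010101 | 0b100001010010110010000100110001 = 0b10110111011111111111001110110101 = 3078615989

3078615989


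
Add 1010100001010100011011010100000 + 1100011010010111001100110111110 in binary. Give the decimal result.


1010100001010100011011010100000 + 1100011010010111001100110111110 = 10110111011101011101000001011110 = 3077951582

3077951582


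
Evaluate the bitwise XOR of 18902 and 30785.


0b100100111010110 ^ 0b111100001000001 = 0b11000110010111 = 12695

12695


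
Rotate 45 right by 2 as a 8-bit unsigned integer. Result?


Rotate 0b101101 right by 2 (8-bit) = 0b1001011 = 75

75


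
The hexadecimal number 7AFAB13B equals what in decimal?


7AFAB13B hex = 2063249723 decimal

2063249723


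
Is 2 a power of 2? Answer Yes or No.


0b10. Only one bit set => Yes

Yes


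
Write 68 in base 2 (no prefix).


68 = 1000100 in binary

1000100


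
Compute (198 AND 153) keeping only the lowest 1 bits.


Step 1: 198 & 153 = 128
Step 2: 128 & 1 = 0

0


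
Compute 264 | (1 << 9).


264 | (1 << 9) = 264 | 512 = 776

776


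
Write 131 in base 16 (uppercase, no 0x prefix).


131 = 83 hex

83


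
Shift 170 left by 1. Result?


0b10101010 << 1 = 0b101010100 = 340

340


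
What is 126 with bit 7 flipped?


126 ^ (1 << 7) = 126 ^ 128 = 254

254


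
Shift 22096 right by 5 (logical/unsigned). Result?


0b101011001010000 >> 5 = 0b1010110010 = 690

690


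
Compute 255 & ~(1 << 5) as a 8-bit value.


255 & ~(1 << 5) = 223

223


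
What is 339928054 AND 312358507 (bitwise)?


0b10100010000101110001111110110 & 0b10010100111100011011001101011 = 0b10000000000100010001001100010 = 268575330

268575330


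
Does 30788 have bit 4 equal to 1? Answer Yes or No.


0b111100001000100, bit 4 = 0. No

No


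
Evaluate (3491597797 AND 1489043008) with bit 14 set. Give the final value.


Step 1: 3491597797 & 1489043008 = 1342213184
Step 2: 1342213184 | (1 << 14) = 1342213184 | 16384 = 1342229568

1342229568


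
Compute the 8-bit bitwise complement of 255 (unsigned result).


~0b11111111 = 0b0 = 0 (8-bit unsigned)

0


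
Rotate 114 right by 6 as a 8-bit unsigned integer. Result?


Rotate 0b1110010 right by 6 (8-bit) = 0b11001001 = 201

201


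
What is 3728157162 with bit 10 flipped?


3728157162 ^ (1 << 10) = 3728157162 ^ 1024 = 3728158186

3728158186


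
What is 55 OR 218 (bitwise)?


0b110111 | 0b11011010 = 0b11111111 = 255

255


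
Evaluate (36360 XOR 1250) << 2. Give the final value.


Step 1: 36360 ^ 1250 = 35562
Step 2: 35562 << 2 = 142248

142248


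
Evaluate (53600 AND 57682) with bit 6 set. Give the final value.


Step 1: 53600 & 57682 = 49472
Step 2: 49472 | (1 << 6) = 49472 | 64 = 49472

49472


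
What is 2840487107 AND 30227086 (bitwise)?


0b10101001010011100110010011000011 & 0b1110011010011101010001110 = 0b1010011000010000010000010 = 21766274

21766274


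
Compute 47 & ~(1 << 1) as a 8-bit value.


47 & ~(1 << 1) = 45

45


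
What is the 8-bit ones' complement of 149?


149 ^ 255 = 106

106


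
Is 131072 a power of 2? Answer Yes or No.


0b100000000000000000. Only one bit set => Yes

Yes


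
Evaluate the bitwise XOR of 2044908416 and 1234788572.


0b1111001111000101101001110000000 ^ 0b1001001100110010110000011011100 = 0b110000011110111011001101011100 = 813413212

813413212


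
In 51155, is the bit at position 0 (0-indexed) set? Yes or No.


0b1100011111010011, bit 0 = 1. Yes

Yes


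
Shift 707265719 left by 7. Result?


0b101010001010000000010010110111 << 7 = 0b1010100010100000000100101101110000000 = 90530012032

90530012032


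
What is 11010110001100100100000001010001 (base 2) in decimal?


11010110001100100100000001010001 in decimal = 3593617489

3593617489


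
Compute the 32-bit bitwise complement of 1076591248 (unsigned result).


~0b1000000001010110111101010010000 = 0b10111111110101001000010101101111 = 3218376047 (32-bit unsigned)

3218376047


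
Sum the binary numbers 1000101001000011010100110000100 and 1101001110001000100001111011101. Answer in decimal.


1000101001000011010100110000100 + 1101001110001000100001111011101 = 10101110111001011110110101100001 = 2934304097

2934304097


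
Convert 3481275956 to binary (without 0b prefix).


3481275956 = 11001111100000000000111000110100 in binary

11001111100000000000111000110100


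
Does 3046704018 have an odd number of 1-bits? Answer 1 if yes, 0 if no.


0b10110101100110010000001110010010 has 14 ones => parity 0

0


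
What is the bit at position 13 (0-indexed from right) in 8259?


0b10000001000011, position 13 = 1

1


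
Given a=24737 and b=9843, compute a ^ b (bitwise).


24737 ^ 9843 = 18130

18130


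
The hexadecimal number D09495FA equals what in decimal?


D09495FA hex = 3499398650 decimal

3499398650


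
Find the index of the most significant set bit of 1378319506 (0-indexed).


0b1010010001001110111110010010010. Highest set bit at position 30

30


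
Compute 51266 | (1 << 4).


51266 | (1 << 4) = 51266 | 16 = 51282

51282


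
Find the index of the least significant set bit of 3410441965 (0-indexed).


0b11001011010001110011011011101101. Lowest set bit at position 0

0


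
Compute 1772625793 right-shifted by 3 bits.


0b1101001101010000001111110000001 >> 3 = 0b1101001101010000001111110000 = 221578224

221578224


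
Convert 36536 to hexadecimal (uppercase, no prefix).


36536 = 8EB8 hex

8EB8


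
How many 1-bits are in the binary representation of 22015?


0b101010111111111 has 12 set bits

12


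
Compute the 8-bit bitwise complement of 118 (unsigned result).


~0b1110110 = 0b10001001 = 137 (8-bit unsigned)

137


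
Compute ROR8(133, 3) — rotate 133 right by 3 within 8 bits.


Rotate 0b10000101 right by 3 (8-bit) = 0b10110000 = 176

176


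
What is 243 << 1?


0b11110011 << 1 = 0b111100110 = 486

486


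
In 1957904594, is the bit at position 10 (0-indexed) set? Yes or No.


0b1110100101100110100000011010010, bit 10 = 0. No

No


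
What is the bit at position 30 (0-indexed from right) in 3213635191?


0b10111111100011000010111001110111, position 30 = 0

0


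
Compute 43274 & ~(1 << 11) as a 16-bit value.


43274 & ~(1 << 11) = 41226

41226


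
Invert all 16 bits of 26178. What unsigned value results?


26178 ^ 65535 = 39357

39357


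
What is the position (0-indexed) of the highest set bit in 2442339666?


0b10010001100100110010010101010010. Highest set bit at position 31

31


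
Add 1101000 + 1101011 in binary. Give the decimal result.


1101000 + 1101011 = 11010011 = 211

211


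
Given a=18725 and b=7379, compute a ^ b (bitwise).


18725 ^ 7379 = 22006

22006


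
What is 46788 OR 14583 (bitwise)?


0b1011011011000100 | 0b11100011110111 = 0b1011111011110111 = 48887

48887


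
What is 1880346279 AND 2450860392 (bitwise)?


0b1110000000100111100111010100111 & 0b10010010000101010010100101101000 = 0b10000000100010000100000100000 = 269551648

269551648


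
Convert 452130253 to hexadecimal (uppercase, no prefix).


452130253 = 1AF2F5CD hex

1AF2F5CD


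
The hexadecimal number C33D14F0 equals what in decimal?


C33D14F0 hex = 3275560176 decimal

3275560176


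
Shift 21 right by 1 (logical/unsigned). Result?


0b10101 >> 1 = 0b1010 = 10

10


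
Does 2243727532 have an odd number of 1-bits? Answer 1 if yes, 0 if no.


0b10000101101111001001000010101100 has 14 ones => parity 0

0
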